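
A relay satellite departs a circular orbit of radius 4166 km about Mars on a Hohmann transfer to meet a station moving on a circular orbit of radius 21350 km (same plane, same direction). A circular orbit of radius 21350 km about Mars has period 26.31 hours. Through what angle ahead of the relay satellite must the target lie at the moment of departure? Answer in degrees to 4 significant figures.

φ = 96.85°

From Kepler's third law T² = 4π²r³/μ at r = 21350 km, T = 26.31 hours = 26.31 × 3600 s = 94716 s: μ = 4π²r³/T² = 42825.9 km³/s².
Semi-major axis of the transfer orbit: a_t = (4166 + 21350)/2 = 12758 km.
The half-period of the transfer ellipse is t = π√(a_t³/μ) = 21876 s.
Target angular speed ω₂ = √(μ/r₂³) = 6.6337×10^-5 rad/s.
Angle swept by the target during transfer: ω₂·t = 1.4512 rad = 83.15°.
The relay satellite traverses 180° on the transfer ellipse, so the target must lead by 180° − 83.15° = 96.85°.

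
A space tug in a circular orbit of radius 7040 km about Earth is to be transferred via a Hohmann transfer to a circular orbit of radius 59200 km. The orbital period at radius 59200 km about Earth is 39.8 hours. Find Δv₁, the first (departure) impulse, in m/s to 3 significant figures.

Δv₁ = 2540 m/s

From Kepler's third law T² = 4π²r³/μ at r = 59200 km, T = 39.8 hours = 39.8 × 3600 s = 1.4328×10^5 s: μ = 4π²r³/T² = 3.98982×10^5 km³/s².
Transfer-ellipse semi-major axis a_t = (r₁ + r₂)/2 = (7040 + 59200)/2 = 33120 km.
On the circular orbit at r = 7040 km, v_c = √(μ/r) = 7.5282 km/s.
Transfer-orbit speed at the same r (vis-viva, a = a_t): v_t = √[μ(2/r − 1/a_t)] = 10.065 km/s.
Δv₁ = |v_t − v_c| = |10.065 − 7.5282| = 2.537 km/s.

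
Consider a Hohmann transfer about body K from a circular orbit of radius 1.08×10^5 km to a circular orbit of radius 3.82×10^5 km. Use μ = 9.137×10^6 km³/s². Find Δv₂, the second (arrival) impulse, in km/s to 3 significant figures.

Δv₂ = 1.64 km/s

Semi-major axis of the transfer orbit: a_t = (1.080×10^5 + 3.820×10^5)/2 = 2.450×10^5 km.
On the circular orbit at r = 3.820×10^5 km, v_c = √(μ/r) = 4.891 km/s.
Transfer-orbit speed at the same r (vis-viva, a = a_t): v_t = √[μ(2/r − 1/a_t)] = 3.247 km/s.
Δv₂ = |v_t − v_c| = |3.247 − 4.891| = 1.644 km/s.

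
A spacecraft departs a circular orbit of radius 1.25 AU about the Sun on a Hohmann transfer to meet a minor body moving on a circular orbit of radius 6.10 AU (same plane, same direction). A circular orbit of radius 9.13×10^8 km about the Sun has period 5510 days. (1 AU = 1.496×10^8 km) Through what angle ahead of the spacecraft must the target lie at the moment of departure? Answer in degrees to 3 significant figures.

φ = 95.8°

From Kepler's third law T² = 4π²r³/μ at r = 9.13×10^8 km, T = 5510 days = 5510 × 86400 s = 4.76064×10^8 s: μ = 4π²r³/T² = 1.32569×10^11 km³/s².
In km: r₁ = 1.25 × 1.496×10^8 = 1.870×10^8 km; r₂ = 6.10 × 1.496×10^8 = 9.1256×10^8 km.
The Hohmann ellipse has a_t = (r₁ + r₂)/2 = 5.4978×10^8 km.
Transfer time t = π√(a_t³/μ) = 1.112×10^8 s.
The target's mean motion on its circular orbit is ω₂ = √(μ/r₂³) = 1.321×10^-8 rad/s.
Angle swept by the target during transfer: ω₂·t = 1.469 rad = 84.17°.
Arrival is 180° from departure on the ellipse, so φ = 180° − 84.17° = 95.8°.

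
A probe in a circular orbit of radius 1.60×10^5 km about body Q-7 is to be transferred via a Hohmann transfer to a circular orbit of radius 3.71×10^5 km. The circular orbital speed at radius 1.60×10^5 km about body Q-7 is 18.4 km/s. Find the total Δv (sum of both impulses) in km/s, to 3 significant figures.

From the circular-orbit relation v² = μ/r at r = 1.60×10^5 km: μ = v²r = (18.4)² × 1.60×10^5 = 5.41696×10^7 km³/s².
The Hohmann ellipse has a_t = (r₁ + r₂)/2 = 2.655×10^5 km.
At r₁ the circular-orbit speed is v₁ = √(μ/r₁) = 18.400 km/s.
On the transfer ellipse at r₁, vis-viva gives v_p = √[μ(2/r₁ − 1/a_t)] = 21.751 km/s.
First burn Δv₁ = |v_p − v₁| = 3.351 km/s.
Circular speed at r₂: v₂ = √(μ/r₂) = 12.083 km/s.
Transfer-orbit speed at r₂: v_a = √[μ(2/r₂ − 1/a_t)] = 9.3803 km/s.
Second burn Δv₂ = |v₂ − v_a| = 2.703 km/s.
Total Δv = Δv₁ + Δv₂ = 6.054 km/s.

Δv = 6.05 km/s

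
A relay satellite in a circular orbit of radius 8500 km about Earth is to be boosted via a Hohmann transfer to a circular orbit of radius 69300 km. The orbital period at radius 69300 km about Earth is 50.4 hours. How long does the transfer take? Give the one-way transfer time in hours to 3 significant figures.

t = 10.6 hours

From Kepler's third law T² = 4π²r³/μ at r = 69300 km, T = 50.4 hours = 50.4 × 3600 s = 1.8144×10^5 s: μ = 4π²r³/T² = 3.99111×10^5 km³/s².
Semi-major axis of the transfer orbit: a_t = (8500 + 69300)/2 = 38900 km.
By Kepler's third law the transfer-orbit period is T = 2π√(a_t³/μ), so t = T/2 = 38150 s.
Converting: 38150 s ÷ 3600 s/hour = 10.6 hours.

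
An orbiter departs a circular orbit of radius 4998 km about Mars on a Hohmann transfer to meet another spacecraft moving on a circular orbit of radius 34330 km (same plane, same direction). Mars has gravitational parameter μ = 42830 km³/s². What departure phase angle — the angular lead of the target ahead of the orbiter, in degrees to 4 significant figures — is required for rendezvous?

Semi-major axis of the transfer orbit: a_t = (4998 + 34330)/2 = 19664 km.
Transfer time t = π√(a_t³/μ) = 41858 s.
Target angular speed ω₂ = √(μ/r₂³) = 3.2536×10^-5 rad/s.
Angle swept by the target during transfer: ω₂·t = 1.3619 rad = 78.03°.
Arrival is 180° from departure on the ellipse, so φ = 180° − 78.03° = 102.0°.

φ = 102.0°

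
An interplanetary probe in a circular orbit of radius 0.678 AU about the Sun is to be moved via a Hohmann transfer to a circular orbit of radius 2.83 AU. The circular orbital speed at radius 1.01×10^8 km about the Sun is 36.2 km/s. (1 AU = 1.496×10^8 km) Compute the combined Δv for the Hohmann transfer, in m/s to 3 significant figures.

Δv = 16400 m/s

From the circular-orbit relation v² = μ/r at r = 1.01×10^8 km: μ = v²r = (36.2)² × 1.01×10^8 = 1.32354×10^11 km³/s².
In km: r₁ = 0.678 × 1.496×10^8 = 1.014288×10^8 km; r₂ = 2.83 × 1.496×10^8 = 4.23368×10^8 km.
The Hohmann ellipse has a_t = (r₁ + r₂)/2 = 2.623984×10^8 km.
At r₁ the circular-orbit speed is v₁ = √(μ/r₁) = 36.1234 km/s.
On the transfer ellipse at r₁, vis-viva equation gives v_p = √[μ(2/r₁ − 1/a_t)] = 45.8846 km/s.
First burn Δv₁ = |v_p − v₁| = 9.761 km/s.
Circular speed at r₂: v₂ = √(μ/r₂) = 17.681 km/s.
Transfer-orbit speed at r₂: v_a = √[μ(2/r₂ − 1/a_t)] = 10.993 km/s.
Second burn Δv₂ = |v₂ − v_a| = 6.688 km/s.
Δv = Δv₁ + Δv₂ = 9.761 + 6.688 = 16.45 km/s.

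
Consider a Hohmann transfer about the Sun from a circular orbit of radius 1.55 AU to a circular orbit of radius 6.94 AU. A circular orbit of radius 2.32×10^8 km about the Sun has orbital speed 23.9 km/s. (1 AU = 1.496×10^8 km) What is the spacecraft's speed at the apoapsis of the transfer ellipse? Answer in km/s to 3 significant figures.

v = 6.83 km/s

From the circular-orbit relation v² = μ/r at r = 2.32×10^8 km: μ = v²r = (23.9)² × 2.32×10^8 = 1.32521×10^11 km³/s².
In km: r₁ = 1.55 × 1.496×10^8 = 2.3188×10^8 km; r₂ = 6.94 × 1.496×10^8 = 1.038224×10^9 km.
The Hohmann ellipse has a_t = (r₁ + r₂)/2 = 6.35052×10^8 km.
At apoapsis, r = 1.038224×10^9 km.
Applying v² = μ(2/r − 1/a_t): v = 6.827 km/s.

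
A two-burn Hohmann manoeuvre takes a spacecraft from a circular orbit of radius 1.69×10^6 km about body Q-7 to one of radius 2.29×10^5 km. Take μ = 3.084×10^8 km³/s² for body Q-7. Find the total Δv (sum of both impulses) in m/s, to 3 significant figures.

Semi-major axis of the transfer orbit: a_t = (1.690×10^6 + 2.290×10^5)/2 = 9.595×10^5 km.
Circular speed at r₁: v₁ = √(μ/r₁) = √(3.084×10^8/1.690×10^6) = 13.5087 km/s.
Transfer-orbit speed at r₁ (vis-viva): v_a = √[μ(2/r₁ − 1/a_t)] = 6.59947 km/s.
First burn Δv₁ = |v_a − v₁| = 6.909 km/s.
Circular speed at r₂: v₂ = √(μ/r₂) = 36.698 km/s.
Transfer-orbit speed at r₂: v_p = √[μ(2/r₂ − 1/a_t)] = 48.704 km/s.
Second burn Δv₂ = |v₂ − v_p| = 12.01 km/s.
Total Δv = Δv₁ + Δv₂ = 18.92 km/s.

Δv = 18900 m/s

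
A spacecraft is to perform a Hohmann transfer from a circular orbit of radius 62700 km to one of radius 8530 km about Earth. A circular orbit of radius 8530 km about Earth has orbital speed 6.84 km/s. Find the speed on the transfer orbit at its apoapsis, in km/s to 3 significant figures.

From the circular-orbit relation v² = μ/r at r = 8530 km: μ = v²r = (6.84)² × 8530 = 3.99081×10^5 km³/s².
Semi-major axis of the transfer orbit: a_t = (62700 + 8530)/2 = 35615 km.
At apoapsis, r = 62700 km.
From the vis-viva equation, v = √[μ(2/r − 1/a_t)] = 1.235 km/s.

v = 1.23 km/s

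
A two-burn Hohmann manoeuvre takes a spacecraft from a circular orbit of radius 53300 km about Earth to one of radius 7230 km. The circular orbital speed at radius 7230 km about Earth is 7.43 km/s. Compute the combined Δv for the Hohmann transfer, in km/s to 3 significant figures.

From the circular-orbit relation v² = μ/r at r = 7230 km: μ = v²r = (7.43)² × 7230 = 3.99131×10^5 km³/s².
Semi-major axis of the transfer orbit: a_t = (53300 + 7230)/2 = 30265 km.
Circular speed at r₁: v₁ = √(μ/r₁) = √(3.99131×10^5/53300) = 2.736 km/s.
Transfer-orbit speed at r₁ (vis-viva equation): v_a = √[μ(2/r₁ − 1/a_t)] = 1.337 km/s.
First burn Δv₁ = |v_a − v₁| = 1.399 km/s.
At r₂, v₂ = √(μ/r₂) = 7.430 km/s.
Transfer-orbit speed at r₂: v_p = √[μ(2/r₂ − 1/a_t)] = 9.860 km/s.
Second burn Δv₂ = |v₂ − v_p| = 2.430 km/s.
Total Δv = Δv₁ + Δv₂ = 3.829 km/s.

Δv = 3.83 km/s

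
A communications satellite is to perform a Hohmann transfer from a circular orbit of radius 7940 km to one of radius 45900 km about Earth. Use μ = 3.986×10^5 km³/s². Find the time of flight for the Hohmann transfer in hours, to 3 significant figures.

The Hohmann ellipse has a_t = (r₁ + r₂)/2 = 26920 km.
By Kepler's third law the transfer-orbit period is T = 2π√(a_t³/μ), so t = T/2 = 21980 s.
Converting: 21980 s ÷ 3600 s/hour = 6.11 hours.

t = 6.11 hours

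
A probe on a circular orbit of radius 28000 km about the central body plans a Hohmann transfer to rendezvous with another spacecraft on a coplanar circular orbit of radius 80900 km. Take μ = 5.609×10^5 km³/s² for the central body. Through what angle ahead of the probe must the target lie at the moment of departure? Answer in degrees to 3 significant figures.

φ = 80.6°

The Hohmann ellipse has a_t = (r₁ + r₂)/2 = 54450 km.
Transfer time t = π√(a_t³/μ) = 53297 s.
The target's mean motion on its circular orbit is ω₂ = √(μ/r₂³) = 3.2548×10^-5 rad/s.
Angle swept by the target during transfer: ω₂·t = 1.7347 rad = 99.39°.
Arrival is 180° from departure on the ellipse, so φ = 180° − 99.39° = 80.6°.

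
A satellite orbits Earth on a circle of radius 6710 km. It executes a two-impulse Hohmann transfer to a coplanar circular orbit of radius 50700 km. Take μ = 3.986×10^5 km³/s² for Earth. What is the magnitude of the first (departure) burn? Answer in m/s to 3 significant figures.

Δv₁ = 2540 m/s

The Hohmann ellipse has a_t = (r₁ + r₂)/2 = 28705 km.
Circular speed at r = 6710 km: v_c = √(μ/r) = 7.7074 km/s.
Vis-viva on the transfer ellipse at r = 6710 km gives v_t = √[μ(2/r − 1/a_t)] = 10.243 km/s.
Δv₁ = |v_t − v_c| = |10.243 − 7.7074| = 2.536 km/s.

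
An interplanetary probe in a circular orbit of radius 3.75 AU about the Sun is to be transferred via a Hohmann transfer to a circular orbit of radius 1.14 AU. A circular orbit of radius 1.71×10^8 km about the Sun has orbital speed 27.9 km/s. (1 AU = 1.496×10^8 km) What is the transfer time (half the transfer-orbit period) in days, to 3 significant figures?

t = 697 days

From the circular-orbit relation v² = μ/r at r = 1.71×10^8 km: μ = v²r = (27.9)² × 1.71×10^8 = 1.33108×10^11 km³/s².
In km: r₁ = 3.75 × 1.496×10^8 = 5.610×10^8 km; r₂ = 1.14 × 1.496×10^8 = 1.70544×10^8 km.
The Hohmann ellipse has a_t = (r₁ + r₂)/2 = 3.65772×10^8 km.
By Kepler's third law the transfer-orbit period is T = 2π√(a_t³/μ), so t = T/2 = 6.024×10^7 s.
Converting: 6.024×10^7 s ÷ 86400 s/day = 697 days.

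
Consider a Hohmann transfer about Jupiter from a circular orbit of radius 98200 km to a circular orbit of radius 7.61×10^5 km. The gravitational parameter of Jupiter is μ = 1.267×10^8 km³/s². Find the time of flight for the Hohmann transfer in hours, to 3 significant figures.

Semi-major axis of the transfer orbit: a_t = (98200 + 7.610×10^5)/2 = 4.296×10^5 km.
Transfer time t = π√(a_t³/μ) = π√((4.296×10^5)³ / 1.267×10^8) = 78590 s.
Converting: 78590 s ÷ 3600 s/hour = 21.8 hours.

t = 21.8 hours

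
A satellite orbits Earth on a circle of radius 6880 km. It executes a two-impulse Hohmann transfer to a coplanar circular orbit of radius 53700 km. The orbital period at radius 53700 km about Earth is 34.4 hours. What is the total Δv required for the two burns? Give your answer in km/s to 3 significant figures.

From Kepler's third law T² = 4π²r³/μ at r = 53700 km, T = 34.4 hours = 34.4 × 3600 s = 1.2384×10^5 s: μ = 4π²r³/T² = 3.98621×10^5 km³/s².
The Hohmann ellipse has a_t = (r₁ + r₂)/2 = 30290 km.
Circular speed at r₁: v₁ = √(μ/r₁) = √(3.98621×10^5/6880) = 7.6118 km/s.
Transfer-orbit speed at r₁ (vis-viva): v_p = √[μ(2/r₁ − 1/a_t)] = 10.135 km/s.
First burn Δv₁ = |v_p − v₁| = 2.523 km/s.
At r₂, v₂ = √(μ/r₂) = 2.7245 km/s.
Transfer-orbit speed at r₂: v_a = √[μ(2/r₂ − 1/a_t)] = 1.2985 km/s.
Second burn Δv₂ = |v₂ − v_a| = 1.426 km/s.
Total Δv = Δv₁ + Δv₂ = 3.949 km/s.

Δv = 3.95 km/s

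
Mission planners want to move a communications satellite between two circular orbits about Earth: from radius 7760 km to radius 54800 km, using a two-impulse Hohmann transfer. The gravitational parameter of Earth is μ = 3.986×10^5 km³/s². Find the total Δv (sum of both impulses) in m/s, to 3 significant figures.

Δv = 3670 m/s

Transfer-ellipse semi-major axis a_t = (r₁ + r₂)/2 = (7760 + 54800)/2 = 31280 km.
At r₁ the circular-orbit speed is v₁ = √(μ/r₁) = 7.167 km/s.
Transfer-orbit speed at r₁ (v² = μ(2/r − 1/a)): v_p = √[μ(2/r₁ − 1/a_t)] = 9.486 km/s.
First burn Δv₁ = |v_p − v₁| = 2.319 km/s.
Circular speed at r₂: v₂ = √(μ/r₂) = 2.697 km/s.
Transfer-orbit speed at r₂: v_a = √[μ(2/r₂ − 1/a_t)] = 1.343 km/s.
Second burn Δv₂ = |v₂ − v_a| = 1.354 km/s.
Δv = Δv₁ + Δv₂ = 2.319 + 1.354 = 3.673 km/s.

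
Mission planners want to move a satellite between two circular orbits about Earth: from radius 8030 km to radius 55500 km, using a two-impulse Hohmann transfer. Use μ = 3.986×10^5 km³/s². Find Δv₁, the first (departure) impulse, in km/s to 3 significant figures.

Transfer-ellipse semi-major axis a_t = (r₁ + r₂)/2 = (8030 + 55500)/2 = 31765 km.
On the circular orbit at r = 8030 km, v_c = √(μ/r) = 7.0455 km/s.
Transfer-orbit speed at the same r (vis-viva, a = a_t): v_t = √[μ(2/r − 1/a_t)] = 9.3129 km/s.
Δv₁ = |v_t − v_c| = |9.3129 − 7.0455| = 2.267 km/s.

Δv₁ = 2.27 km/s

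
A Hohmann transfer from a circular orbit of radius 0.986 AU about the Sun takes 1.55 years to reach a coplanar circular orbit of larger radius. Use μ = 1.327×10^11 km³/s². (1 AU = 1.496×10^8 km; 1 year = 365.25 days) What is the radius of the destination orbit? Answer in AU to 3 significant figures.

r₂ = 3.27 AU

In km: r₁ = 0.986 × 1.496×10^8 = 1.475056×10^8 km.
Transfer time t = 1.55 years × 365.25 × 86400 s = 4.891428×10^7 s, and t = π√(a_t³/μ).
So a_t = (μ t²/π²)^(1/3) = (1.327×10^11 × (4.891428×10^7)² / π²)^(1/3) = 3.1804×10^8 km.
Since a_t = (r₁ + r₂)/2, r₂ = 2a_t − r₁ = 2×3.1804×10^8 − 1.475056×10^8 = 4.885744×10^8 km.
In AU: r₂ = 4.885744×10^8 / 1.496×10^8 = 3.27 AU.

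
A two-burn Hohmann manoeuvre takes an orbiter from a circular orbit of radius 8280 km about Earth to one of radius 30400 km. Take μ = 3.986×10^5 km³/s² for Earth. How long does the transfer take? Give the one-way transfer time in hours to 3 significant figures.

t = 3.72 hours

The Hohmann ellipse has a_t = (r₁ + r₂)/2 = 19340 km.
By Kepler's third law the transfer-orbit period is T = 2π√(a_t³/μ), so t = T/2 = 13380 s.
Converting: 13380 s ÷ 3600 s/hour = 3.72 hours.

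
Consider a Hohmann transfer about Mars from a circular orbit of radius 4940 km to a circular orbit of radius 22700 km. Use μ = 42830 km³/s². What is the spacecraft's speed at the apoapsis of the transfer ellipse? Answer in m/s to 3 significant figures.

Semi-major axis of the transfer orbit: a_t = (4940 + 22700)/2 = 13820 km.
The apoapsis of the transfer ellipse is at r = 22700 km.
Applying v² = μ(2/r − 1/a_t): v = 0.8212 km/s.

v = 821 m/s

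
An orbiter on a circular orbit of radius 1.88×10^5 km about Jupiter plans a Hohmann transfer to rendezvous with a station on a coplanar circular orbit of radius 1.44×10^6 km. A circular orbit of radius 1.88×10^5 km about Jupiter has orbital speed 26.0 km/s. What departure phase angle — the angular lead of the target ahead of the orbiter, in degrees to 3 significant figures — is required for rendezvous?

φ = 103°

From the circular-orbit relation v² = μ/r at r = 1.88×10^5 km: μ = v²r = (26.0)² × 1.88×10^5 = 1.27088×10^8 km³/s².
Transfer-ellipse semi-major axis a_t = (r₁ + r₂)/2 = (1.880×10^5 + 1.440×10^6)/2 = 8.140×10^5 km.
Transfer time t = π√(a_t³/μ) = 2.0466×10^5 s.
The target's mean motion on its circular orbit is ω₂ = √(μ/r₂³) = 6.5239×10^-6 rad/s.
Angle swept by the target during transfer: ω₂·t = 1.3352 rad = 76.501°.
The orbiter traverses 180° on the transfer ellipse, so the target must lead by 180° − 76.501° = 103°.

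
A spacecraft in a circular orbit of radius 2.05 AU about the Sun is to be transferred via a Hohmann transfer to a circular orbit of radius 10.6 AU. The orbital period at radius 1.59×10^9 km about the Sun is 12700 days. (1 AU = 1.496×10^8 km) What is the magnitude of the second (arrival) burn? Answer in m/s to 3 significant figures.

From Kepler's third law T² = 4π²r³/μ at r = 1.59×10^9 km, T = 12700 days = 12700 × 86400 s = 1.09728×10^9 s: μ = 4π²r³/T² = 1.31800×10^11 km³/s².
In km: r₁ = 2.05 × 1.496×10^8 = 3.0668×10^8 km; r₂ = 10.6 × 1.496×10^8 = 1.58576×10^9 km.
The Hohmann ellipse has a_t = (r₁ + r₂)/2 = 9.4622×10^8 km.
Circular speed at r = 1.58576×10^9 km: v_c = √(μ/r) = 9.117 km/s.
Vis-viva on the transfer ellipse at r = 1.58576×10^9 km gives v_t = √[μ(2/r − 1/a_t)] = 5.190 km/s.
Δv₂ = |v_t − v_c| = |5.190 − 9.117| = 3.927 km/s.

Δv₂ = 3930 m/s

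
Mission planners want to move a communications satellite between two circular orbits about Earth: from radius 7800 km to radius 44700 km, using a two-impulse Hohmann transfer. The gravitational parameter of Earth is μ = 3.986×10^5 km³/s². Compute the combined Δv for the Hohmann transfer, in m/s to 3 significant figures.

Semi-major axis of the transfer orbit: a_t = (7800 + 44700)/2 = 26250 km.
At r₁ the circular-orbit speed is v₁ = √(μ/r₁) = 7.1486 km/s.
On the transfer ellipse at r₁, vis-viva equation gives v_p = √[μ(2/r₁ − 1/a_t)] = 9.3285 km/s.
First burn Δv₁ = |v_p − v₁| = 2.180 km/s.
At r₂, v₂ = √(μ/r₂) = 2.986 km/s.
Transfer-orbit speed at r₂: v_a = √[μ(2/r₂ − 1/a_t)] = 1.628 km/s.
Second burn Δv₂ = |v₂ − v_a| = 1.358 km/s.
Total Δv = Δv₁ + Δv₂ = 3.538 km/s.

Δv = 3540 m/s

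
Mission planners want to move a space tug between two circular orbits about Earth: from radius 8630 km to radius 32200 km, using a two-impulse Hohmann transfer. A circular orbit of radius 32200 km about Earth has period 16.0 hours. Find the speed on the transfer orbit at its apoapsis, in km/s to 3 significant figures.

v = 2.28 km/s

From Kepler's third law T² = 4π²r³/μ at r = 32200 km, T = 16.0 hours = 16.0 × 3600 s = 57600 s: μ = 4π²r³/T² = 3.97267×10^5 km³/s².
The Hohmann ellipse has a_t = (r₁ + r₂)/2 = 20415 km.
At apoapsis, r = 32200 km.
Vis-viva: v = √[μ(2/r − 1/a_t)] = √[3.97267×10^5 × (2/32200 − 1/20415)] = 2.284 km/s.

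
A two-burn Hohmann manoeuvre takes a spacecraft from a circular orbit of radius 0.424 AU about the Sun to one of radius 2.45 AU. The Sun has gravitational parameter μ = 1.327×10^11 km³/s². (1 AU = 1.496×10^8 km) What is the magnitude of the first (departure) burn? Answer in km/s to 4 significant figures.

In km: r₁ = 0.424 × 1.496×10^8 = 6.34304×10^7 km; r₂ = 2.45 × 1.496×10^8 = 3.6652×10^8 km.
Semi-major axis of the transfer orbit: a_t = (6.34304×10^7 + 3.6652×10^8)/2 = 2.149752×10^8 km.
On the circular orbit at r = 6.34304×10^7 km, v_c = √(μ/r) = 45.74 km/s.
Vis-viva on the transfer ellipse at r = 6.34304×10^7 km gives v_t = √[μ(2/r − 1/a_t)] = 59.72 km/s.
Δv₁ = |v_t − v_c| = |59.72 − 45.74| = 13.98 km/s.

Δv₁ = 13.98 km/s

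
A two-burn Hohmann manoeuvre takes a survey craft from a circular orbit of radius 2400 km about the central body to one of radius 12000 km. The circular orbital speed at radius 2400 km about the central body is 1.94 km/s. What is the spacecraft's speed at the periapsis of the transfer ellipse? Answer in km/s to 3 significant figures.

v = 2.50 km/s

From the circular-orbit relation v² = μ/r at r = 2400 km: μ = v²r = (1.94)² × 2400 = 9032.64 km³/s².
Transfer-ellipse semi-major axis a_t = (r₁ + r₂)/2 = (2400 + 12000)/2 = 7200 km.
The periapsis of the transfer ellipse is at r = 2400 km.
Vis-viva: v = √[μ(2/r − 1/a_t)] = √[9032.64 × (2/2400 − 1/7200)] = 2.505 km/s.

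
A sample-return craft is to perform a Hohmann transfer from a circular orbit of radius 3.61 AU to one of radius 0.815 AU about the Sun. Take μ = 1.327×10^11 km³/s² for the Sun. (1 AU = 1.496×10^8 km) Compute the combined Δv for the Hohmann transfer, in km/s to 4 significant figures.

Δv = 15.31 km/s

In km: r₁ = 3.61 × 1.496×10^8 = 5.40056×10^8 km; r₂ = 0.815 × 1.496×10^8 = 1.21924×10^8 km.
The Hohmann ellipse has a_t = (r₁ + r₂)/2 = 3.3099×10^8 km.
At r₁ the circular-orbit speed is v₁ = √(μ/r₁) = 15.6753 km/s.
Transfer-orbit speed at r₁ (v² = μ(2/r − 1/a)): v_a = √[μ(2/r₁ − 1/a_t)] = 9.51378 km/s.
First burn Δv₁ = |v_a − v₁| = 6.162 km/s.
At r₂, v₂ = √(μ/r₂) = 32.99 km/s.
Transfer-orbit speed at r₂: v_p = √[μ(2/r₂ − 1/a_t)] = 42.14 km/s.
Second burn Δv₂ = |v₂ − v_p| = 9.150 km/s.
Total Δv = Δv₁ + Δv₂ = 15.31 km/s.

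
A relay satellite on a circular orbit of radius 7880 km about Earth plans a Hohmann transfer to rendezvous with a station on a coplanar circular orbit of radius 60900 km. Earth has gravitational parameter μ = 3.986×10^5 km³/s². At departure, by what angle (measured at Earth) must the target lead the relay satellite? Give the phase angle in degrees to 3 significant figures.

Transfer-ellipse semi-major axis a_t = (r₁ + r₂)/2 = (7880 + 60900)/2 = 34390 km.
The half-period of the transfer ellipse is t = π√(a_t³/μ) = 31730 s.
The target's mean motion on its circular orbit is ω₂ = √(μ/r₂³) = 4.201×10^-5 rad/s.
Angle swept by the target during transfer: ω₂·t = 1.333 rad = 76.38°.
Arrival is 180° from departure on the ellipse, so φ = 180° − 76.38° = 104°.

φ = 104°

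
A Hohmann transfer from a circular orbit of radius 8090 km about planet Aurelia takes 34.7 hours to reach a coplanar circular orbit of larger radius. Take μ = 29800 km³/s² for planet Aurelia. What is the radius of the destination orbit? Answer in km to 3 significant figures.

r₂ = 64100 km

Transfer time t = 34.7 hours = 1.2492×10^5 s, and t = π√(a_t³/μ).
So a_t = (μ t²/π²)^(1/3) = (29800 × (1.2492×10^5)² / π²)^(1/3) = 36118 km.
Since a_t = (r₁ + r₂)/2, r₂ = 2a_t − r₁ = 2×36118 − 8090 = 64146 km.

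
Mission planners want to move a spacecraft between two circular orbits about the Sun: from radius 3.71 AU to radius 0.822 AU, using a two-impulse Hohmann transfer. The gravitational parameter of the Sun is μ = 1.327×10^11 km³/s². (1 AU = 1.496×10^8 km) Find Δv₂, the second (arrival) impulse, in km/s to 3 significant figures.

Δv₂ = 9.18 km/s

In km: r₁ = 3.71 × 1.496×10^8 = 5.55016×10^8 km; r₂ = 0.822 × 1.496×10^8 = 1.229712×10^8 km.
Transfer-ellipse semi-major axis a_t = (r₁ + r₂)/2 = (5.55016×10^8 + 1.229712×10^8)/2 = 3.389936×10^8 km.
Circular speed at r = 1.229712×10^8 km: v_c = √(μ/r) = 32.850 km/s.
Vis-viva on the transfer ellipse at r = 1.229712×10^8 km gives v_t = √[μ(2/r − 1/a_t)] = 42.033 km/s.
Δv₂ = |v_t − v_c| = |42.033 − 32.850| = 9.183 km/s.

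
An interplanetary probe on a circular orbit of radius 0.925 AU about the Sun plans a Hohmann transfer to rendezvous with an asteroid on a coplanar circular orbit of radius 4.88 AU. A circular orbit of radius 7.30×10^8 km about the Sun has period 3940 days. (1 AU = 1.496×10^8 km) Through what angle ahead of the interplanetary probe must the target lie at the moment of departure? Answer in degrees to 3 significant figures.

φ = 97.4°

From Kepler's third law T² = 4π²r³/μ at r = 7.30×10^8 km, T = 3940 days = 3940 × 86400 s = 3.40416×10^8 s: μ = 4π²r³/T² = 1.32528×10^11 km³/s².
In km: r₁ = 0.925 × 1.496×10^8 = 1.3838×10^8 km; r₂ = 4.88 × 1.496×10^8 = 7.30048×10^8 km.
The Hohmann ellipse has a_t = (r₁ + r₂)/2 = 4.34214×10^8 km.
Transfer time t = π√(a_t³/μ) = 7.80821×10^7 s.
The target's mean motion on its circular orbit is ω₂ = √(μ/r₂³) = 1.84556×10^-8 rad/s.
Angle swept by the target during transfer: ω₂·t = 1.44105 rad = 82.57°.
The interplanetary probe traverses 180° on the transfer ellipse, so the target must lead by 180° − 82.57° = 97.4°.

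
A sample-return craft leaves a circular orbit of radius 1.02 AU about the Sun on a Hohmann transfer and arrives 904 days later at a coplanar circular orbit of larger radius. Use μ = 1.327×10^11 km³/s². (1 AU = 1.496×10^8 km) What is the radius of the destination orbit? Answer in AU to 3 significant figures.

In km: r₁ = 1.02 × 1.496×10^8 = 1.52592×10^8 km.
Transfer time t = 904 days = 7.81056×10^7 s, and t = π√(a_t³/μ).
So a_t = (μ t²/π²)^(1/3) = (1.327×10^11 × (7.81056×10^7)² / π²)^(1/3) = 4.3449×10^8 km.
Since a_t = (r₁ + r₂)/2, r₂ = 2a_t − r₁ = 2×4.3449×10^8 − 1.52592×10^8 = 7.16388×10^8 km.
In AU: r₂ = 7.16388×10^8 / 1.496×10^8 = 4.79 AU.

r₂ = 4.79 AU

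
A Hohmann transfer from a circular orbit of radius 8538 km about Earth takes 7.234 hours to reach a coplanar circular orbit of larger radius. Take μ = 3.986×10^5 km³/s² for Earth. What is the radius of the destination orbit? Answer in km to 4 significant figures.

r₂ = 51750 km

Transfer time t = 7.234 hours = 26042.4 s, and t = π√(a_t³/μ).
So a_t = (μ t²/π²)^(1/3) = (3.986×10^5 × (26042.4)² / π²)^(1/3) = 30144 km.
Since a_t = (r₁ + r₂)/2, r₂ = 2a_t − r₁ = 2×30144 − 8538 = 51750 km.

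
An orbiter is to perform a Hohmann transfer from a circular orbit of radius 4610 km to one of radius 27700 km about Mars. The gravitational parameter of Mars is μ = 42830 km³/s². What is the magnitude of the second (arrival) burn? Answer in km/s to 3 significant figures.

Δv₂ = 0.579 km/s

Transfer-ellipse semi-major axis a_t = (r₁ + r₂)/2 = (4610 + 27700)/2 = 16155 km.
On the circular orbit at r = 27700 km, v_c = √(μ/r) = 1.24347 km/s.
Vis-viva on the transfer ellipse at r = 27700 km gives v_t = √[μ(2/r − 1/a_t)] = 0.664249 km/s.
Δv₂ = |v_t − v_c| = |0.664249 − 1.24347| = 0.5792 km/s.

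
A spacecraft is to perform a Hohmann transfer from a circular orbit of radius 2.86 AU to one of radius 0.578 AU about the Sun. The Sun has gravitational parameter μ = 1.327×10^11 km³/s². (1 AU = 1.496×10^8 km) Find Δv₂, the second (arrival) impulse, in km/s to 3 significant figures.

Δv₂ = 11.4 km/s

In km: r₁ = 2.86 × 1.496×10^8 = 4.27856×10^8 km; r₂ = 0.578 × 1.496×10^8 = 8.64688×10^7 km.
Semi-major axis of the transfer orbit: a_t = (4.27856×10^8 + 8.64688×10^7)/2 = 2.571624×10^8 km.
Circular speed at r = 8.64688×10^7 km: v_c = √(μ/r) = 39.17 km/s.
Transfer-orbit speed at the same r (vis-viva, a = a_t): v_t = √[μ(2/r − 1/a_t)] = 50.53 km/s.
Δv₂ = |v_t − v_c| = |50.53 − 39.17| = 11.36 km/s.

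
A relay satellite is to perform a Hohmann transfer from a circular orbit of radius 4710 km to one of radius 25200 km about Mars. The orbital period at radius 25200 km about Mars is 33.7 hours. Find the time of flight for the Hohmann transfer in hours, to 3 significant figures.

t = 7.70 hours

From Kepler's third law T² = 4π²r³/μ at r = 25200 km, T = 33.7 hours = 33.7 × 3600 s = 1.2132×10^5 s: μ = 4π²r³/T² = 42923.6 km³/s².
The Hohmann ellipse has a_t = (r₁ + r₂)/2 = 14955 km.
Transfer time t = π√(a_t³/μ) = π√((14955)³ / 42923.6) = 27730 s.
Converting: 27730 s ÷ 3600 s/hour = 7.70 hours.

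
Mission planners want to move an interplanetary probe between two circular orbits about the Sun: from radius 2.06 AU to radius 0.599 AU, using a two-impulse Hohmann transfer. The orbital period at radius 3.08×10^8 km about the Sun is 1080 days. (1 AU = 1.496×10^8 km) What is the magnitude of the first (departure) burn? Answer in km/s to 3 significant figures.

From Kepler's third law T² = 4π²r³/μ at r = 3.08×10^8 km, T = 1080 days = 1080 × 86400 s = 9.3312×10^7 s: μ = 4π²r³/T² = 1.32476×10^11 km³/s².
In km: r₁ = 2.06 × 1.496×10^8 = 3.08176×10^8 km; r₂ = 0.599 × 1.496×10^8 = 8.96104×10^7 km.
Semi-major axis of the transfer orbit: a_t = (3.08176×10^8 + 8.96104×10^7)/2 = 1.988932×10^8 km.
On the circular orbit at r = 3.08176×10^8 km, v_c = √(μ/r) = 20.73333 km/s.
Vis-viva on the transfer ellipse at r = 3.08176×10^8 km gives v_t = √[μ(2/r − 1/a_t)] = 13.91676 km/s.
Δv₁ = |v_t − v_c| = |13.91676 − 20.73333| = 6.817 km/s.

Δv₁ = 6.82 km/s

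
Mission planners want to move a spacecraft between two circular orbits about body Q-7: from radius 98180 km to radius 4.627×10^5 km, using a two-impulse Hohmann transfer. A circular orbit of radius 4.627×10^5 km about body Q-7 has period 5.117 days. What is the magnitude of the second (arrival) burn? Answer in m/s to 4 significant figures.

Δv₂ = 2685 m/s

From Kepler's third law T² = 4π²r³/μ at r = 4.627×10^5 km, T = 5.117 days = 5.117 × 86400 s = 4.421088×10^5 s: μ = 4π²r³/T² = 2.00078×10^7 km³/s².
Semi-major axis of the transfer orbit: a_t = (98180 + 4.627×10^5)/2 = 2.8044×10^5 km.
On the circular orbit at r = 4.627×10^5 km, v_c = √(μ/r) = 6.576 km/s.
Vis-viva on the transfer ellipse at r = 4.627×10^5 km gives v_t = √[μ(2/r − 1/a_t)] = 3.891 km/s.
Δv₂ = |v_t − v_c| = |3.891 − 6.576| = 2.685 km/s.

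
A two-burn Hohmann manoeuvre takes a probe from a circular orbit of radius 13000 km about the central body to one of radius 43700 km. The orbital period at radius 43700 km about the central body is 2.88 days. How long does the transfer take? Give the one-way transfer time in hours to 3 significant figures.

t = 18.1 hours

From Kepler's third law T² = 4π²r³/μ at r = 43700 km, T = 2.88 days = 2.88 × 86400 s = 2.48832×10^5 s: μ = 4π²r³/T² = 53209.8 km³/s².
The Hohmann ellipse has a_t = (r₁ + r₂)/2 = 28350 km.
Transfer time t = π√(a_t³/μ) = π√((28350)³ / 53209.8) = 65010 s.
Converting: 65010 s ÷ 3600 s/hour = 18.1 hours.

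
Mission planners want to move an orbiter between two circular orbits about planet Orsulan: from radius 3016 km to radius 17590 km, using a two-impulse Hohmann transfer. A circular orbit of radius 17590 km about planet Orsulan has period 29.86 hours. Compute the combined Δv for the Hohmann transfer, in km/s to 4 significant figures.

Δv = 1.233 km/s

From Kepler's third law T² = 4π²r³/μ at r = 17590 km, T = 29.86 hours = 29.86 × 3600 s = 1.07496×10^5 s: μ = 4π²r³/T² = 18594.0 km³/s².
Semi-major axis of the transfer orbit: a_t = (3016 + 17590)/2 = 10303 km.
At r₁ the circular-orbit speed is v₁ = √(μ/r₁) = 2.4830 km/s.
Transfer-orbit speed at r₁ (v² = μ(2/r − 1/a)): v_p = √[μ(2/r₁ − 1/a_t)] = 3.2443 km/s.
First burn Δv₁ = |v_p − v₁| = 0.7613 km/s.
Circular speed at r₂: v₂ = √(μ/r₂) = 1.02814 km/s.
Transfer-orbit speed at r₂: v_a = √[μ(2/r₂ − 1/a_t)] = 0.556272 km/s.
Second burn Δv₂ = |v₂ − v_a| = 0.4719 km/s.
Total Δv = Δv₁ + Δv₂ = 1.233 km/s.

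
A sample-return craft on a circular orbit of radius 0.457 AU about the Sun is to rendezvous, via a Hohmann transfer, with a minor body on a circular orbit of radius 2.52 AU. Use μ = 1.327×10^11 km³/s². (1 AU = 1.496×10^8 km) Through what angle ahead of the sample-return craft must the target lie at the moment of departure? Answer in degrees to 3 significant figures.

In km: r₁ = 0.457 × 1.496×10^8 = 6.83672×10^7 km; r₂ = 2.52 × 1.496×10^8 = 3.76992×10^8 km.
Transfer-ellipse semi-major axis a_t = (r₁ + r₂)/2 = (6.83672×10^7 + 3.76992×10^8)/2 = 2.226796×10^8 km.
Transfer time t = π√(a_t³/μ) = 2.8657×10^7 s.
The target's mean motion on its circular orbit is ω₂ = √(μ/r₂³) = 4.9767×10^-8 rad/s.
Angle swept by the target during transfer: ω₂·t = 1.42617 rad = 81.71°.
Arrival is 180° from departure on the ellipse, so φ = 180° − 81.71° = 98.3°.

φ = 98.3°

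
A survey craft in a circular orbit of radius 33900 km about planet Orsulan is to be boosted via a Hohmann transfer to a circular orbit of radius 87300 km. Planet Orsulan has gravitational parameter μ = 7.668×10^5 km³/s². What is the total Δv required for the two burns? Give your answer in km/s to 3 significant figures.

Δv = 1.70 km/s

Transfer-ellipse semi-major axis a_t = (r₁ + r₂)/2 = (33900 + 87300)/2 = 60600 km.
Circular speed at r₁: v₁ = √(μ/r₁) = √(7.668×10^5/33900) = 4.7560 km/s.
On the transfer ellipse at r₁, v² = μ(2/r − 1/a) gives v_p = √[μ(2/r₁ − 1/a_t)] = 5.7084 km/s.
First burn Δv₁ = |v_p − v₁| = 0.9524 km/s.
At r₂, v₂ = √(μ/r₂) = 2.964 km/s.
Transfer-orbit speed at r₂: v_a = √[μ(2/r₂ − 1/a_t)] = 2.217 km/s.
Second burn Δv₂ = |v₂ − v_a| = 0.7470 km/s.
Δv = Δv₁ + Δv₂ = 0.9524 + 0.7470 = 1.699 km/s.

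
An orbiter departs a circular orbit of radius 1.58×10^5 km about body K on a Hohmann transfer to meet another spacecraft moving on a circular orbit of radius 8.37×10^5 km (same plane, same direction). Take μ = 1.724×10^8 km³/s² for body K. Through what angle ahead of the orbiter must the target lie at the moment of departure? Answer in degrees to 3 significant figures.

Transfer-ellipse semi-major axis a_t = (r₁ + r₂)/2 = (1.580×10^5 + 8.370×10^5)/2 = 4.975×10^5 km.
The half-period of the transfer ellipse is t = π√(a_t³/μ) = 83959.7 s.
The target's mean motion on its circular orbit is ω₂ = √(μ/r₂³) = 1.71467×10^-5 rad/s.
Angle swept by the target during transfer: ω₂·t = 1.4396 rad = 82.48°.
Arrival is 180° from departure on the ellipse, so φ = 180° − 82.48° = 97.5°.

φ = 97.5°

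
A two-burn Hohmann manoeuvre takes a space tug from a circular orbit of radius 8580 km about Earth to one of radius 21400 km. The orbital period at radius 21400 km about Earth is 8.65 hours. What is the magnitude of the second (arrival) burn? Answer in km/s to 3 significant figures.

Δv₂ = 1.05 km/s

From Kepler's third law T² = 4π²r³/μ at r = 21400 km, T = 8.65 hours = 8.65 × 3600 s = 31140 s: μ = 4π²r³/T² = 3.98992×10^5 km³/s².
The Hohmann ellipse has a_t = (r₁ + r₂)/2 = 14990 km.
On the circular orbit at r = 21400 km, v_c = √(μ/r) = 4.318 km/s.
Vis-viva on the transfer ellipse at r = 21400 km gives v_t = √[μ(2/r − 1/a_t)] = 3.267 km/s.
Δv₂ = |v_t − v_c| = |3.267 − 4.318| = 1.051 km/s.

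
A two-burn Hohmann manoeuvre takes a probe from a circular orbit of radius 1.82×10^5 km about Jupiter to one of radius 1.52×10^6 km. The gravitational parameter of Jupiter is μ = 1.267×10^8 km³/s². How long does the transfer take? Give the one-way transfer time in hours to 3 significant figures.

The Hohmann ellipse has a_t = (r₁ + r₂)/2 = 8.510×10^5 km.
Half the transfer-orbit period gives t = π√(a_t³/μ) = 2.191×10^5 s.
Converting: 2.191×10^5 s ÷ 3600 s/hour = 60.9 hours.

t = 60.9 hours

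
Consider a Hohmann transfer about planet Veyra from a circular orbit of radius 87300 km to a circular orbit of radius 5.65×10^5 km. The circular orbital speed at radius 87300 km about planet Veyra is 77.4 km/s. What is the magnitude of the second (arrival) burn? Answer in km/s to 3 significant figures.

Δv₂ = 14.7 km/s

From the circular-orbit relation v² = μ/r at r = 87300 km: μ = v²r = (77.4)² × 87300 = 5.22993×10^8 km³/s².
Transfer-ellipse semi-major axis a_t = (r₁ + r₂)/2 = (87300 + 5.650×10^5)/2 = 3.2615×10^5 km.
On the circular orbit at r = 5.650×10^5 km, v_c = √(μ/r) = 30.42 km/s.
Transfer-orbit speed at the same r (vis-viva, a = a_t): v_t = √[μ(2/r − 1/a_t)] = 15.74 km/s.
Δv₂ = |v_t − v_c| = |15.74 − 30.42| = 14.68 km/s.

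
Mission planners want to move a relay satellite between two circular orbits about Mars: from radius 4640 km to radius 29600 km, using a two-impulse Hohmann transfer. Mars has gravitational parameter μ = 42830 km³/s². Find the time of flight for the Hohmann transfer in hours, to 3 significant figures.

The Hohmann ellipse has a_t = (r₁ + r₂)/2 = 17120 km.
Transfer time t = π√(a_t³/μ) = π√((17120)³ / 42830) = 34004 s.
Converting: 34004 s ÷ 3600 s/hour = 9.45 hours.

t = 9.45 hours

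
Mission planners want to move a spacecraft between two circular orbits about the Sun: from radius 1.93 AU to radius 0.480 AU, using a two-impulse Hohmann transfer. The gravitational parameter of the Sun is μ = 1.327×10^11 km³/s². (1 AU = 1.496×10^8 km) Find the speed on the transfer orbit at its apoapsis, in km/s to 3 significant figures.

v = 13.5 km/s

In km: r₁ = 1.93 × 1.496×10^8 = 2.88728×10^8 km; r₂ = 0.480 × 1.496×10^8 = 7.1808×10^7 km.
Transfer-ellipse semi-major axis a_t = (r₁ + r₂)/2 = (2.88728×10^8 + 7.1808×10^7)/2 = 1.80268×10^8 km.
The apoapsis of the transfer ellipse is at r = 2.88728×10^8 km.
Applying v² = μ(2/r − 1/a_t): v = 13.53 km/s.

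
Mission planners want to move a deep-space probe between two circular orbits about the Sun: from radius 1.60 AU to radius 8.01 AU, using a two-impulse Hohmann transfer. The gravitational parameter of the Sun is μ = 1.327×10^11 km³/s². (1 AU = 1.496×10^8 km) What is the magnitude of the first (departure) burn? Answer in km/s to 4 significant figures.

Δv₁ = 6.855 km/s

In km: r₁ = 1.60 × 1.496×10^8 = 2.3936×10^8 km; r₂ = 8.01 × 1.496×10^8 = 1.198296×10^9 km.
Semi-major axis of the transfer orbit: a_t = (2.3936×10^8 + 1.198296×10^9)/2 = 7.18828×10^8 km.
Circular speed at r = 2.3936×10^8 km: v_c = √(μ/r) = 23.5456 km/s.
Transfer-orbit speed at the same r (vis-viva, a = a_t): v_t = √[μ(2/r − 1/a_t)] = 30.4004 km/s.
Δv₁ = |v_t − v_c| = |30.4004 − 23.5456| = 6.855 km/s.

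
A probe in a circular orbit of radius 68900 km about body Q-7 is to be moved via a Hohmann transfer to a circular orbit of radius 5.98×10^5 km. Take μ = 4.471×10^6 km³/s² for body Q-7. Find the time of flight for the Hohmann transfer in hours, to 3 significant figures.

The Hohmann ellipse has a_t = (r₁ + r₂)/2 = 3.3345×10^5 km.
By Kepler's third law the transfer-orbit period is T = 2π√(a_t³/μ), so t = T/2 = 2.861×10^5 s.
Converting: 2.861×10^5 s ÷ 3600 s/hour = 79.5 hours.

t = 79.5 hours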